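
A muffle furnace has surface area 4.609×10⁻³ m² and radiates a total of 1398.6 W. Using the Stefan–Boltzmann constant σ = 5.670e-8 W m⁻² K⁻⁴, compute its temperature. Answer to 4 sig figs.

Area A = 4.609×10⁻³ m².
P = σAT⁴ ⇒ T = (P/(σA))^(1/4) = (1398.6/(5.670×10⁻⁸×4.609×10⁻³))^(1/4) = 1521 K.

T ≈ 1521 K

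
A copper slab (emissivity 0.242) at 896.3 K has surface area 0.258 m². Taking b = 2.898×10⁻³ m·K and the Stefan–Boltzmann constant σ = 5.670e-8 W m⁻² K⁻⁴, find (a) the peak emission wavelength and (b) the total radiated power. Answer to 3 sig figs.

λ_max ≈ 3.23 μm; P ≈ 2.28×10³ W

(a) λ_max = b/T = 2.898×10⁻³/896.3 = 3.233×10⁻⁶ m = 3.23 μm.
Area A = 0.258 m².
(b) P = εσAT⁴ = 0.242×5.670×10⁻⁸×0.258×(896.3)⁴ = 2.28×10³ W.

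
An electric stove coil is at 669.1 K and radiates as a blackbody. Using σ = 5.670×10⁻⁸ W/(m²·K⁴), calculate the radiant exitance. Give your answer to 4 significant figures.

I ≈ 1.136×10⁴ W/m²

Stefan–Boltzmann: I = σT⁴ = 5.670×10⁻⁸ × (669.1)⁴ = 1.136×10⁴ W/m².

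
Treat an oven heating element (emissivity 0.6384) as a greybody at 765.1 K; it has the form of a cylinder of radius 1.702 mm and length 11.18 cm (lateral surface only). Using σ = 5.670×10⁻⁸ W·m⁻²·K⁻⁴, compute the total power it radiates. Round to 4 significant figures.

P ≈ 14.83 W

Lateral area A = 2πrL = 2π×1.702×10⁻³×0.1118 = 1.19559×10⁻³ m².
P = εσAT⁴ = 0.6384 × 5.670×10⁻⁸ × 1.19559×10⁻³ × (765.1)⁴ = 14.83 W.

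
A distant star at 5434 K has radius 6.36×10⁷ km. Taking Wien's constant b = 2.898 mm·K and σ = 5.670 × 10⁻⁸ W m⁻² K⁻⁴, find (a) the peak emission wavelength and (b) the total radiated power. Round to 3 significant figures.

(a) λ_max = b/T = 2.898×10⁻³/5434 = 5.333×10⁻⁷ m = 533 nm.
Surface area A = 4πR² = 4π(6.36×10¹⁰ m)² = 5.08305×10²² m².
(b) P = σAT⁴ = 5.670×10⁻⁸×5.08305×10²²×(5434)⁴ = 2.51×10³⁰ W.

λ_max ≈ 533 nm; P ≈ 2.51×10³⁰ W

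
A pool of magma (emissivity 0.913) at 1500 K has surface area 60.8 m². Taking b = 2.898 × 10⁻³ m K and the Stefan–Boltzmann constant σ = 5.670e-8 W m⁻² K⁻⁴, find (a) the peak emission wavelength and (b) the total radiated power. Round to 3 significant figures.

λ_max ≈ 1.93 μm; P ≈ 1.59×10⁷ W

(a) λ_max = b/T = 2.898×10⁻³/1500 = 1.932×10⁻⁶ m = 1.93 μm.
Area A = 60.8 m².
(b) P = εσAT⁴ = 0.913×5.670×10⁻⁸×60.8×(1500)⁴ = 1.59×10⁷ W.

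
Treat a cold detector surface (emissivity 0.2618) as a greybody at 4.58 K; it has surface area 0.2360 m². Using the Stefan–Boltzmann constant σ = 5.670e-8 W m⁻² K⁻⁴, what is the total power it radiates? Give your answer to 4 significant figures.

Area A = 0.2360 m².
P = εσAT⁴ = 0.2618 × 5.670×10⁻⁸ × 0.2360 × (4.58)⁴ = 1.541×10⁻⁶ W.

P ≈ 1.541×10⁻⁶ W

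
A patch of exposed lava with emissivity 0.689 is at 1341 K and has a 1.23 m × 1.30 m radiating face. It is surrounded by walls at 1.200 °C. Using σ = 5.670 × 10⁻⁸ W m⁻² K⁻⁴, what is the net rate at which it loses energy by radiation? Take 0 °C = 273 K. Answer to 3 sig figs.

Net loss ≈ 2.02×10⁵ W

Surroundings: T = 1.200 °C + 273 = 274.200 K.
Area A = 1.23 × 1.30 = 1.599 m².
Net radiated power P_net = εσA(T⁴ − T₀⁴) = 0.689×5.670×10⁻⁸×1.599×(1341⁴ − 274.200⁴).
T⁴ − T₀⁴ = 3.23381×10¹² − 5.65288×10⁹ = 3.22816×10¹² K⁴, so P_net = 2.02×10⁵ W.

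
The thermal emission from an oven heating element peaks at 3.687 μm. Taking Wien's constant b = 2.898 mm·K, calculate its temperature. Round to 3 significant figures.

Wien's law gives T = b/λ_max = (2.898×10⁻³ m·K)/(3.687×10⁻⁶ m) = 786 K.

T ≈ 786 K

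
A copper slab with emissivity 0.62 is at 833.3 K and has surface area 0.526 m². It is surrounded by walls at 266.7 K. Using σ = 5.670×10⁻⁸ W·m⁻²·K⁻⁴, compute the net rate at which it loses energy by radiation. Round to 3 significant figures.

Area A = 0.526 m².
Net radiated power P_net = εσA(T⁴ − T₀⁴) = 0.62×5.670×10⁻⁸×0.526×(833.3⁴ − 266.7⁴).
T⁴ − T₀⁴ = 4.82176×10¹¹ − 5.05932×10⁹ = 4.77117×10¹¹ K⁴, so P_net = 8.82×10³ W.

Net loss ≈ 8.82×10³ W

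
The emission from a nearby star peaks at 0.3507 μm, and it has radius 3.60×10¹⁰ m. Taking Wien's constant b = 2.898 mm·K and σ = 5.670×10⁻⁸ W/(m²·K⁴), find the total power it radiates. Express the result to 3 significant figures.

P ≈ 4.31×10³⁰ W

Wien's law: T = b/λ_max = 2.898×10⁻³/3.507×10⁻⁷ = 8263.47 K.
Surface area A = 4πR² = 4π(3.60×10¹⁰ m)² = 1.62860×10²² m².
Then P = σAT⁴ = 5.670×10⁻⁸×1.62860×10²²×(8263.47)⁴ = 4.31×10³⁰ W.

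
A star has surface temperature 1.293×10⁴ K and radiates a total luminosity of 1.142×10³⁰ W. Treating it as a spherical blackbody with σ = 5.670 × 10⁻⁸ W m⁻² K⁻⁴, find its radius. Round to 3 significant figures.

R ≈ 7.57×10⁹ m

L = 4πR²σT⁴ ⇒ R = √(L/(4πσT⁴)).
σT⁴ = 1.58481×10⁹ W/m², so R = √(1.142×10³⁰/(4π×1.58481×10⁹)) = 7.57×10⁹ m.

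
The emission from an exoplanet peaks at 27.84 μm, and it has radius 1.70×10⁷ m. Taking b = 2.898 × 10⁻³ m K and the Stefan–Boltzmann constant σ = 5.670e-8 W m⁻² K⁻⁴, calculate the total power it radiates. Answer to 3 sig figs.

P ≈ 2.42×10¹⁶ W

Wien's law: T = b/λ_max = 2.898×10⁻³/2.784×10⁻⁵ = 104.095 K.
Surface area A = 4πR² = 4π(1.70×10⁷ m)² = 3.63168×10¹⁵ m².
Then P = σAT⁴ = 5.670×10⁻⁸×3.63168×10¹⁵×(104.095)⁴ = 2.42×10¹⁶ W.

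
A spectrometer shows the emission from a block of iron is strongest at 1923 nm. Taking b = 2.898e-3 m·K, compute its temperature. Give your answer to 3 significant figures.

T ≈ 1.51×10³ K

Wien's law gives T = b/λ_max = (2.898×10⁻³ m·K)/(1.923×10⁻⁶ m) = 1.51×10³ K.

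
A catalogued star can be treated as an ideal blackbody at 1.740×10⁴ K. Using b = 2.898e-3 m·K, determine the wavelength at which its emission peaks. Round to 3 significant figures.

λ_max ≈ 167 nm

Wien's displacement law: λ_max = b/T = (2.898×10⁻³ m·K)/(1.740×10⁴ K) = 1.666×10⁻⁷ m.
That is 167 nm, in the ultraviolet range.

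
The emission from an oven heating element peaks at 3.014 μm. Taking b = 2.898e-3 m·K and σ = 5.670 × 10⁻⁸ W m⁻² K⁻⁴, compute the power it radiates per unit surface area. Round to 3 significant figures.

Wien's law: T = b/λ_max = 2.898×10⁻³/3.014×10⁻⁶ = 961.513 K.
Then I = σT⁴ = 5.670×10⁻⁸×(961.513)⁴ = 4.85×10⁴ W/m².

I ≈ 4.85×10⁴ W/m²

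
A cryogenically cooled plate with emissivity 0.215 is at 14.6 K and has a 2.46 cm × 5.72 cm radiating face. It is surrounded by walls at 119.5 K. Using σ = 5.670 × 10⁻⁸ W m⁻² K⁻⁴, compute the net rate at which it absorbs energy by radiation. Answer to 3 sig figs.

Net gain ≈ 3.50×10⁻³ W

Area A = 0.0246 × 0.0572 = 1.40712×10⁻³ m².
Net radiated power P_net = εσA(T⁴ − T₀⁴) = 0.215×5.670×10⁻⁸×1.40712×10⁻³×(14.6⁴ − 119.5⁴).
T⁴ − T₀⁴ = 45437.2 − 2.03926×10⁸ = -2.03881×10⁸ K⁴, so P_net = -3.50×10⁻³ W — negative, meaning a net gain of 3.50×10⁻³ W.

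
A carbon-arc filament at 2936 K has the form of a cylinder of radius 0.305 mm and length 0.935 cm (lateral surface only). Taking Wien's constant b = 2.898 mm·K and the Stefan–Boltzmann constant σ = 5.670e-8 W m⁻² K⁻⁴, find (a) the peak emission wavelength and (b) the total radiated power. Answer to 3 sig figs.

λ_max ≈ 0.987 μm; P ≈ 75.5 W

(a) λ_max = b/T = 2.898×10⁻³/2936 = 9.871×10⁻⁷ m = 0.987 μm.
Lateral area A = 2πrL = 2π×3.05×10⁻⁴×9.35×10⁻³ = 1.79181×10⁻⁵ m².
(b) P = σAT⁴ = 5.670×10⁻⁸×1.79181×10⁻⁵×(2936)⁴ = 75.5 W.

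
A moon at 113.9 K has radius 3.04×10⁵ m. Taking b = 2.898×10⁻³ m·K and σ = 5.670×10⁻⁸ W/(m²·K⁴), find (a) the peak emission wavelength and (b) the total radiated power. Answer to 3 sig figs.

λ_max ≈ 25.4 μm; P ≈ 1.11×10¹³ W

(a) λ_max = b/T = 2.898×10⁻³/113.9 = 2.544×10⁻⁵ m = 25.4 μm.
Surface area A = 4πR² = 4π(3.04×10⁵ m)² = 1.16133×10¹² m².
(b) P = σAT⁴ = 5.670×10⁻⁸×1.16133×10¹²×(113.9)⁴ = 1.11×10¹³ W.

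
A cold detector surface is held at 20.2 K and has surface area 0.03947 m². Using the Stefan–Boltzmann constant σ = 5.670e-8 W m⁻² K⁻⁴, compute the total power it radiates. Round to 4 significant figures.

P ≈ 3.726×10⁻⁴ W

Area A = 0.03947 m².
P = σAT⁴ = 5.670×10⁻⁸ × 0.03947 × (20.2)⁴ = 3.726×10⁻⁴ W.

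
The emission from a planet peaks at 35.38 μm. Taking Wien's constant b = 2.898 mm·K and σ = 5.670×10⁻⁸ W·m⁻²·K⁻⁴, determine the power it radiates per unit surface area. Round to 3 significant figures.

I ≈ 2.55 W/m²

Wien's law: T = b/λ_max = 2.898×10⁻³/3.538×10⁻⁵ = 81.9107 K.
Then I = σT⁴ = 5.670×10⁻⁸×(81.9107)⁴ = 2.55 W/m².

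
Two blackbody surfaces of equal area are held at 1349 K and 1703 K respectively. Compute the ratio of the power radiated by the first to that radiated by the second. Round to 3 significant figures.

P₁/P₂ ≈ 0.394

With equal areas, P₁/P₂ = (T₁/T₂)⁴ = (1349/1703)⁴ = 0.394.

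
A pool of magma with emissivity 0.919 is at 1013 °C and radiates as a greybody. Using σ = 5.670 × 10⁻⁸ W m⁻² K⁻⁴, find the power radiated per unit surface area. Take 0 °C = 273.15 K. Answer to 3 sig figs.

T = 1013 °C + 273.15 = 1286.15 K.
Stefan–Boltzmann: I = εσT⁴ = 0.919 × 5.670×10⁻⁸ × (1286.15)⁴ = 1.43×10⁵ W/m².

I ≈ 1.43×10⁵ W/m²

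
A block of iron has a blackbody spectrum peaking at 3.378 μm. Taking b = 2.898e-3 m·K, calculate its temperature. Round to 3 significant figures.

T ≈ 858 K

Wien's law gives T = b/λ_max = (2.898×10⁻³ m·K)/(3.378×10⁻⁶ m) = 858 K.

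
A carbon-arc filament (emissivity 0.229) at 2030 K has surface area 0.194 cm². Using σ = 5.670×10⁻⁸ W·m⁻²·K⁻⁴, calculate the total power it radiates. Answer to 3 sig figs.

P ≈ 4.28 W

Area A = 0.194 cm² = 1.94×10⁻⁵ m².
P = εσAT⁴ = 0.229 × 5.670×10⁻⁸ × 1.94×10⁻⁵ × (2030)⁴ = 4.28 W.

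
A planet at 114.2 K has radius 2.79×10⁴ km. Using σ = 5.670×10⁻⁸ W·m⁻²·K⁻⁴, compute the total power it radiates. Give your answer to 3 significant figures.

Surface area A = 4πR² = 4π(2.79×10⁷ m)² = 9.78179×10¹⁵ m².
P = σAT⁴ = 5.670×10⁻⁸ × 9.78179×10¹⁵ × (114.2)⁴ = 9.43×10¹⁶ W.

P ≈ 9.43×10¹⁶ W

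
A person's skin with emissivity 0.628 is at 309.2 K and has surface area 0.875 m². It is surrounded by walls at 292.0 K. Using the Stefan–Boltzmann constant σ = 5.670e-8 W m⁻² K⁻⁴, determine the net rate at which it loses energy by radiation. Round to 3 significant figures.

Area A = 0.875 m².
Net radiated power P_net = εσA(T⁴ − T₀⁴) = 0.628×5.670×10⁻⁸×0.875×(309.2⁴ − 292.0⁴).
T⁴ − T₀⁴ = 9.14025×10⁹ − 7.26995×10⁹ = 1.87030×10⁹ K⁴, so P_net = 58.3 W.

Net loss ≈ 58.3 W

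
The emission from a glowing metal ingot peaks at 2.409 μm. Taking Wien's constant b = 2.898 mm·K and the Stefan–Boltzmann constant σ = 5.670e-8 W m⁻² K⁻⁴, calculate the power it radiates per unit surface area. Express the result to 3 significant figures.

I ≈ 1.19×10⁵ W/m²

Wien's law: T = b/λ_max = 2.898×10⁻³/2.409×10⁻⁶ = 1202.99 K.
Then I = σT⁴ = 5.670×10⁻⁸×(1202.99)⁴ = 1.19×10⁵ W/m².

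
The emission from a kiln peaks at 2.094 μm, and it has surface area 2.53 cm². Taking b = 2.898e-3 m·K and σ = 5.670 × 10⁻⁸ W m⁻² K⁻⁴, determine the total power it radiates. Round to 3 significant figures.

P ≈ 52.6 W

Wien's law: T = b/λ_max = 2.898×10⁻³/2.094×10⁻⁶ = 1383.95 K.
Area A = 2.53 cm² = 2.53×10⁻⁴ m².
Then P = σAT⁴ = 5.670×10⁻⁸×2.53×10⁻⁴×(1383.95)⁴ = 52.6 W.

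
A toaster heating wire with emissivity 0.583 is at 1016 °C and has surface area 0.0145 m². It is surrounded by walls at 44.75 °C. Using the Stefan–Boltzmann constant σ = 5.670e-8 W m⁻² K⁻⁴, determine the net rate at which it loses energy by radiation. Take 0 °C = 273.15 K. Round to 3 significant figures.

Net loss ≈ 1.32×10³ W

T = 1016 °C + 273.15 = 1289.15 K.
Surroundings: T = 44.75 °C + 273.15 = 317.90 K.
Area A = 0.0145 m².
Net radiated power P_net = εσA(T⁴ − T₀⁴) = 0.583×5.670×10⁻⁸×0.0145×(1289.15⁴ − 317.90⁴).
T⁴ − T₀⁴ = 2.76194×10¹² − 1.02132×10¹⁰ = 2.75173×10¹² K⁴, so P_net = 1.32×10³ W.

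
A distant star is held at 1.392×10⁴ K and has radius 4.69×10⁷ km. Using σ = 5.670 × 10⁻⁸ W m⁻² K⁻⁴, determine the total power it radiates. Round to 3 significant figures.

P ≈ 5.88×10³¹ W

Surface area A = 4πR² = 4π(4.69×10¹⁰ m)² = 2.76411×10²² m².
P = σAT⁴ = 5.670×10⁻⁸ × 2.76411×10²² × (1.392×10⁴)⁴ = 5.88×10³¹ W.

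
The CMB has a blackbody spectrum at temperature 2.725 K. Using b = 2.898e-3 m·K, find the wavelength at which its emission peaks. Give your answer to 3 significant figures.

Wien's displacement law: λ_max = b/T = (2.898×10⁻³ m·K)/(2.725 K) = 1.063×10⁻³ m.
That is 1.06 mm, in the microwave range.

λ_max ≈ 1.06 mm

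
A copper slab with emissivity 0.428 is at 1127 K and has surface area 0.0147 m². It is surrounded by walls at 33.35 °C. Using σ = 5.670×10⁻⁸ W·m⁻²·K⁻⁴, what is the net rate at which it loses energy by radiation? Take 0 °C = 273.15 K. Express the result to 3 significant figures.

Net loss ≈ 572 W

Surroundings: T = 33.35 °C + 273.15 = 306.50 K.
Area A = 0.0147 m².
Net radiated power P_net = εσA(T⁴ − T₀⁴) = 0.428×5.670×10⁻⁸×0.0147×(1127⁴ − 306.50⁴).
T⁴ − T₀⁴ = 1.61323×10¹² − 8.82515×10⁹ = 1.60440×10¹² K⁴, so P_net = 572 W.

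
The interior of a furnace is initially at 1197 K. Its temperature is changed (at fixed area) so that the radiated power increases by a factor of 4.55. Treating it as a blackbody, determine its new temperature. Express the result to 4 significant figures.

P ∝ T⁴, so T₂/T₁ = (P₂/P₁)^(1/4) = (4.55)^(1/4) = 1.46050.
T₂ = 1197 × 1.46050 = 1748 K.

T₂ ≈ 1748 K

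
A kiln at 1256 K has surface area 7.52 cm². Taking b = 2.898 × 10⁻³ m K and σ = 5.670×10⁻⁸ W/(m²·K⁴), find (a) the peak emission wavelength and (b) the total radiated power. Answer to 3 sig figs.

(a) λ_max = b/T = 2.898×10⁻³/1256 = 2.307×10⁻⁶ m = 2.31 μm.
Area A = 7.52 cm² = 7.52×10⁻⁴ m².
(b) P = σAT⁴ = 5.670×10⁻⁸×7.52×10⁻⁴×(1256)⁴ = 106 W.

λ_max ≈ 2.31 μm; P ≈ 106 W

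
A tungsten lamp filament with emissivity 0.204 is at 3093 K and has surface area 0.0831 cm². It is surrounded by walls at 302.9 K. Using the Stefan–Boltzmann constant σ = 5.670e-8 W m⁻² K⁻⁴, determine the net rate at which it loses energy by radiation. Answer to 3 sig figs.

Net loss ≈ 8.80 W

Area A = 0.0831 cm² = 8.31×10⁻⁶ m².
Net radiated power P_net = εσA(T⁴ − T₀⁴) = 0.204×5.670×10⁻⁸×8.31×10⁻⁶×(3093⁴ − 302.9⁴).
T⁴ − T₀⁴ = 9.15208×10¹³ − 8.41777×10⁹ = 9.15124×10¹³ K⁴, so P_net = 8.80 W.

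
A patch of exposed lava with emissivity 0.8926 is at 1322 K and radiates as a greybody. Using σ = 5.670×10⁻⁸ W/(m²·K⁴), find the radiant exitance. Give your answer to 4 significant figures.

Stefan–Boltzmann: I = εσT⁴ = 0.8926 × 5.670×10⁻⁸ × (1322)⁴ = 1.546×10⁵ W/m².

I ≈ 1.546×10⁵ W/m²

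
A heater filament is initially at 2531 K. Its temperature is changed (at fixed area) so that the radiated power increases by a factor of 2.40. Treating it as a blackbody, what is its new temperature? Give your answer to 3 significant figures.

T₂ ≈ 3.15×10³ K

P ∝ T⁴, so T₂/T₁ = (P₂/P₁)^(1/4) = (2.40)^(1/4) = 1.24467.
T₂ = 2531 × 1.24467 = 3.15×10³ K.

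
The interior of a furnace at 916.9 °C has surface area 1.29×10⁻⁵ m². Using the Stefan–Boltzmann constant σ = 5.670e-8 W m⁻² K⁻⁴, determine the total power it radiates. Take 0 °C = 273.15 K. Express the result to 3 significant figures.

P ≈ 1.47 W

T = 916.9 °C + 273.15 = 1190.05 K.
Area A = 1.29×10⁻⁵ m².
P = σAT⁴ = 5.670×10⁻⁸ × 1.29×10⁻⁵ × (1190.05)⁴ = 1.47 W.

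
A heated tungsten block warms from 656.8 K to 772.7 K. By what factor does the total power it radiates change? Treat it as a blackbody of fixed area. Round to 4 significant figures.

P₂/P₁ ≈ 1.916

P ∝ T⁴, so P₂/P₁ = (T₂/T₁)⁴ = (772.7/656.8)⁴ = (1.17646)⁴ = 1.916.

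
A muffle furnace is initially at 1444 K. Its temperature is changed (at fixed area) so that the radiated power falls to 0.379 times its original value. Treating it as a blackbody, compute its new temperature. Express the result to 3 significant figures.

T₂ ≈ 1.13×10³ K

P ∝ T⁴, so T₂/T₁ = (P₂/P₁)^(1/4) = (0.379)^(1/4) = 0.784621.
T₂ = 1444 × 0.784621 = 1.13×10³ K.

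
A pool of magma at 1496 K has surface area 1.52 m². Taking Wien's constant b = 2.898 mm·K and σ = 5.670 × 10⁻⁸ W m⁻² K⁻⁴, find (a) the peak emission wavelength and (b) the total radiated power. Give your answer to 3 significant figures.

(a) λ_max = b/T = 2.898×10⁻³/1496 = 1.937×10⁻⁶ m = 1.94×10³ nm.
Area A = 1.52 m².
(b) P = σAT⁴ = 5.670×10⁻⁸×1.52×(1496)⁴ = 4.32×10⁵ W.

λ_max ≈ 1.94×10³ nm; P ≈ 4.32×10⁵ W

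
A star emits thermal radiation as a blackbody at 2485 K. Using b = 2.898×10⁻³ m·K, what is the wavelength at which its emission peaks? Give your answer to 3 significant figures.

λ_max ≈ 1.17 μm

Wien's displacement law: λ_max = b/T = (2.898×10⁻³ m·K)/(2485 K) = 1.166×10⁻⁶ m.
That is 1.17 μm, in the infrared range.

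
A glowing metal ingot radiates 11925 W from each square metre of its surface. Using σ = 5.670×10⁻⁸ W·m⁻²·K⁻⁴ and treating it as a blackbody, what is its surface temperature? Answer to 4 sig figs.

I = σT⁴, so T = (I/σ)^(1/4) = (11925/(5.670×10⁻⁸))^(1/4) = 677.2 K.

T ≈ 677.2 K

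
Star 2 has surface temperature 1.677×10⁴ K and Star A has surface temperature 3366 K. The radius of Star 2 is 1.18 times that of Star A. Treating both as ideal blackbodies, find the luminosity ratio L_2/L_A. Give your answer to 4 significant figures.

L ∝ R²T⁴, so L_2/L_A = (R_2/R_A)²(T_2/T_A)⁴ = (1.18)² × (1.677×10⁴/3366)⁴ = 1.3924 × 616.135 = 857.9.

L_2/L_A ≈ 857.9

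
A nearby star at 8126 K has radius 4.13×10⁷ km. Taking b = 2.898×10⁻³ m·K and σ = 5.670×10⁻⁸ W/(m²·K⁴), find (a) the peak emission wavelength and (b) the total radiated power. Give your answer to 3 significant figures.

(a) λ_max = b/T = 2.898×10⁻³/8126 = 3.566×10⁻⁷ m = 357 nm.
Surface area A = 4πR² = 4π(4.13×10¹⁰ m)² = 2.14343×10²² m².
(b) P = σAT⁴ = 5.670×10⁻⁸×2.14343×10²²×(8126)⁴ = 5.30×10³⁰ W.

λ_max ≈ 357 nm; P ≈ 5.30×10³⁰ W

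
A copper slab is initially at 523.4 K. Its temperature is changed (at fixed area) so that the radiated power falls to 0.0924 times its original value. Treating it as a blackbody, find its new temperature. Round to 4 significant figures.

P ∝ T⁴, so T₂/T₁ = (P₂/P₁)^(1/4) = (0.0924)^(1/4) = 0.551338.
T₂ = 523.4 × 0.551338 = 288.6 K.

T₂ ≈ 288.6 K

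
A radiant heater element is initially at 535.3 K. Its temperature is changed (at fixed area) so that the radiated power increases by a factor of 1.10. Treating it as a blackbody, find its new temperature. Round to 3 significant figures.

T₂ ≈ 548 K

P ∝ T⁴, so T₂/T₁ = (P₂/P₁)^(1/4) = (1.10)^(1/4) = 1.02411.
T₂ = 535.3 × 1.02411 = 548 K.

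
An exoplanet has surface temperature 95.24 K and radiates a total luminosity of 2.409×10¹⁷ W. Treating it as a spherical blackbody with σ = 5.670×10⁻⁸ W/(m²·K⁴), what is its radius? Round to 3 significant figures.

R ≈ 6.41×10⁷ m

L = 4πR²σT⁴ ⇒ R = √(L/(4πσT⁴)).
σT⁴ = 4.66510 W/m², so R = √(2.409×10¹⁷/(4π×4.66510)) = 6.41×10⁷ m.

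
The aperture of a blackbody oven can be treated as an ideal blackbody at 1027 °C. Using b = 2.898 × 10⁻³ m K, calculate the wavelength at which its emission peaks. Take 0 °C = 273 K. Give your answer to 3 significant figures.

λ_max ≈ 2.23×10³ nm

T = 1027 °C + 273 = 1300 K.
Wien's displacement law: λ_max = b/T = (2.898×10⁻³ m·K)/(1300 K) = 2.229×10⁻⁶ m.
That is 2.23×10³ nm, in the infrared range.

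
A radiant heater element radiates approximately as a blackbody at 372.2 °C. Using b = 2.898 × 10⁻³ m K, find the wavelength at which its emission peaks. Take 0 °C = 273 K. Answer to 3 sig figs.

λ_max ≈ 4.49 μm

T = 372.2 °C + 273 = 645.2 K.
Wien's displacement law: λ_max = b/T = (2.898×10⁻³ m·K)/(645.2 K) = 4.492×10⁻⁶ m.
That is 4.49 μm, in the infrared range.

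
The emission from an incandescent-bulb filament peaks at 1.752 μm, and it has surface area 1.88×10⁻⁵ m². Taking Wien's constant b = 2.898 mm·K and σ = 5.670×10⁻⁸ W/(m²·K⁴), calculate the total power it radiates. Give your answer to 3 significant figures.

Wien's law: T = b/λ_max = 2.898×10⁻³/1.752×10⁻⁶ = 1654.11 K.
Area A = 1.88×10⁻⁵ m².
Then P = σAT⁴ = 5.670×10⁻⁸×1.88×10⁻⁵×(1654.11)⁴ = 7.98 W.

P ≈ 7.98 W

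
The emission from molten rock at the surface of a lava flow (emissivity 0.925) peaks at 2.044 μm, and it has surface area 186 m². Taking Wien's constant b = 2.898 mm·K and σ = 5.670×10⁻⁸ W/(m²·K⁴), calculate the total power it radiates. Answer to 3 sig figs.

P ≈ 3.94×10⁷ W

Wien's law: T = b/λ_max = 2.898×10⁻³/2.044×10⁻⁶ = 1417.81 K.
Area A = 186 m².
Then P = εσAT⁴ = 0.925×5.670×10⁻⁸×186×(1417.81)⁴ = 3.94×10⁷ W.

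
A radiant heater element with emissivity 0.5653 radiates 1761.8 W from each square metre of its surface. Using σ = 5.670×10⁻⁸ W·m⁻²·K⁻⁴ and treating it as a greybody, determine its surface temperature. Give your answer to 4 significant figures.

I = εσT⁴, so T = (I/εσ)^(1/4) = (1761.8/(0.5653×5.670×10⁻⁸))^(1/4) = 484.2 K.

T ≈ 484.2 K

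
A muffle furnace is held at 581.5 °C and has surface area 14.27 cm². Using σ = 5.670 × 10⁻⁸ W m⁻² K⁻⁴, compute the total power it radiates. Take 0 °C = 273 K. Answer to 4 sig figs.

P ≈ 43.14 W

T = 581.5 °C + 273 = 854.5 K.
Area A = 14.27 cm² = 1.427×10⁻³ m².
P = σAT⁴ = 5.670×10⁻⁸ × 1.427×10⁻³ × (854.5)⁴ = 43.14 W.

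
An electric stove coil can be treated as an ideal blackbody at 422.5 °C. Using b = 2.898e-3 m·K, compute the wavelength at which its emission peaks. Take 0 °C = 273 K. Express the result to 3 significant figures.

T = 422.5 °C + 273 = 695.5 K.
Wien's displacement law: λ_max = b/T = (2.898×10⁻³ m·K)/(695.5 K) = 4.167×10⁻⁶ m.
That is 4.17 μm, in the infrared range.

λ_max ≈ 4.17 μm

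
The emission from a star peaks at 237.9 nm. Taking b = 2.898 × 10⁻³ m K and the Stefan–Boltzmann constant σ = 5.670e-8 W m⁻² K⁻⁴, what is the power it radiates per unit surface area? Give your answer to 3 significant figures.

I ≈ 1.25×10⁹ W/m²

Wien's law: T = b/λ_max = 2.898×10⁻³/2.379×10⁻⁷ = 12181.6 K.
Then I = σT⁴ = 5.670×10⁻⁸×(12181.6)⁴ = 1.25×10⁹ W/m².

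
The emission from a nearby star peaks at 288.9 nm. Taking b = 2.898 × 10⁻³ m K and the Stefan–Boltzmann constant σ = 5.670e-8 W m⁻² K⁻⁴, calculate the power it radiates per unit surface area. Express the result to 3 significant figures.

I ≈ 5.74×10⁸ W/m²

Wien's law: T = b/λ_max = 2.898×10⁻³/2.889×10⁻⁷ = 10031.2 K.
Then I = σT⁴ = 5.670×10⁻⁸×(10031.2)⁴ = 5.74×10⁸ W/m².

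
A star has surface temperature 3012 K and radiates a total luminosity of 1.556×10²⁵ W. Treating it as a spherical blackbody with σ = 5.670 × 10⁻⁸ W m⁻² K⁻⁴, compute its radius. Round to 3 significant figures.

R ≈ 5.15×10⁸ m

L = 4πR²σT⁴ ⇒ R = √(L/(4πσT⁴)).
σT⁴ = 4.66663×10⁶ W/m², so R = √(1.556×10²⁵/(4π×4.66663×10⁶)) = 5.15×10⁸ m.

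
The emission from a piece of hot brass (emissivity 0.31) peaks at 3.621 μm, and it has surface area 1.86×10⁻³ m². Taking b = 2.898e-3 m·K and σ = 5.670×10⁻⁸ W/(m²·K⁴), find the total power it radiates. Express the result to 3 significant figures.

Wien's law: T = b/λ_max = 2.898×10⁻³/3.621×10⁻⁶ = 800.331 K.
Area A = 1.86×10⁻³ m².
Then P = εσAT⁴ = 0.31×5.670×10⁻⁸×1.86×10⁻³×(800.331)⁴ = 13.4 W.

P ≈ 13.4 W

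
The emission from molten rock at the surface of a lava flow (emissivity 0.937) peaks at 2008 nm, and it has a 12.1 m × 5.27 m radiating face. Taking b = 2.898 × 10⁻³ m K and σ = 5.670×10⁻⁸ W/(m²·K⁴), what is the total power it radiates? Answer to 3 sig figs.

Wien's law: T = b/λ_max = 2.898×10⁻³/2.008×10⁻⁶ = 1443.23 K.
Area A = 12.1 × 5.27 = 63.767 m².
Then P = εσAT⁴ = 0.937×5.670×10⁻⁸×63.767×(1443.23)⁴ = 1.47×10⁷ W.

P ≈ 1.47×10⁷ W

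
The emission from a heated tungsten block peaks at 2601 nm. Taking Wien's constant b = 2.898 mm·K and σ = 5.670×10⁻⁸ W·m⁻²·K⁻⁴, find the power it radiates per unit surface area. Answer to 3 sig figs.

I ≈ 8.74×10⁴ W/m²

Wien's law: T = b/λ_max = 2.898×10⁻³/2.601×10⁻⁶ = 1114.19 K.
Then I = σT⁴ = 5.670×10⁻⁸×(1114.19)⁴ = 8.74×10⁴ W/m².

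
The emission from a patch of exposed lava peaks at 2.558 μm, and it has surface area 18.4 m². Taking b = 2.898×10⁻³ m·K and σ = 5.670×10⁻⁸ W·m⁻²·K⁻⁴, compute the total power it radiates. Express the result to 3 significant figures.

P ≈ 1.72×10⁶ W

Wien's law: T = b/λ_max = 2.898×10⁻³/2.558×10⁻⁶ = 1132.92 K.
Area A = 18.4 m².
Then P = σAT⁴ = 5.670×10⁻⁸×18.4×(1132.92)⁴ = 1.72×10⁶ W.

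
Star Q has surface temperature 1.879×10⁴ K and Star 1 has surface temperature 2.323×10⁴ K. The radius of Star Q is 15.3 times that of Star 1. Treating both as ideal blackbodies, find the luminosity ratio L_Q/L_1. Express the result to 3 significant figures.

L ∝ R²T⁴, so L_Q/L_1 = (R_Q/R_1)²(T_Q/T_1)⁴ = (15.3)² × (1.879×10⁴/2.323×10⁴)⁴ = 234.09 × 0.428066 = 100.

L_Q/L_1 ≈ 100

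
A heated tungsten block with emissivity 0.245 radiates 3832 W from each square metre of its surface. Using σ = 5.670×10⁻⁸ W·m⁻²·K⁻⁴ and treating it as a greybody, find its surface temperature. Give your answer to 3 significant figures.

T ≈ 725 K

I = εσT⁴, so T = (I/εσ)^(1/4) = (3832/(0.245×5.670×10⁻⁸))^(1/4) = 725 K.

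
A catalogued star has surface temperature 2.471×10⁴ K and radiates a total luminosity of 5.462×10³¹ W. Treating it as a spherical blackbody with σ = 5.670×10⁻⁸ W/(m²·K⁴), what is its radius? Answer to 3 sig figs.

R ≈ 1.43×10¹⁰ m

L = 4πR²σT⁴ ⇒ R = √(L/(4πσT⁴)).
σT⁴ = 2.11385×10¹⁰ W/m², so R = √(5.462×10³¹/(4π×2.11385×10¹⁰)) = 1.43×10¹⁰ m.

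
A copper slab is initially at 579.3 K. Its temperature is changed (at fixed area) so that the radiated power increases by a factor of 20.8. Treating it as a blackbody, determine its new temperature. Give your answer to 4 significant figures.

P ∝ T⁴, so T₂/T₁ = (P₂/P₁)^(1/4) = (20.8)^(1/4) = 2.13558.
T₂ = 579.3 × 2.13558 = 1237 K.

T₂ ≈ 1237 K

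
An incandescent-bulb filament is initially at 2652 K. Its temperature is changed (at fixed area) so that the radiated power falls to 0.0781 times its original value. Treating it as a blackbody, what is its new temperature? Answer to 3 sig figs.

P ∝ T⁴, so T₂/T₁ = (P₂/P₁)^(1/4) = (0.0781)^(1/4) = 0.528643.
T₂ = 2652 × 0.528643 = 1.40×10³ K.

T₂ ≈ 1.40×10³ K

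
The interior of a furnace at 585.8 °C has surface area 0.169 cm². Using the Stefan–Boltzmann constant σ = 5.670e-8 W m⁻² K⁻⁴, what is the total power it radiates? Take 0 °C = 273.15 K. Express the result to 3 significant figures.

P ≈ 0.522 W

T = 585.8 °C + 273.15 = 858.95 K.
Area A = 0.169 cm² = 1.69×10⁻⁵ m².
P = σAT⁴ = 5.670×10⁻⁸ × 1.69×10⁻⁵ × (858.95)⁴ = 0.522 W.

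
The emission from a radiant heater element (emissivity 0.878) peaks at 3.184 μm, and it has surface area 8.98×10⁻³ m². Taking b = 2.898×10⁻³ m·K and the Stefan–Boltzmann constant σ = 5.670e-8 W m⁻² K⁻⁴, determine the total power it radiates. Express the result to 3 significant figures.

Wien's law: T = b/λ_max = 2.898×10⁻³/3.184×10⁻⁶ = 910.176 K.
Area A = 8.98×10⁻³ m².
Then P = εσAT⁴ = 0.878×5.670×10⁻⁸×8.98×10⁻³×(910.176)⁴ = 307 W.

P ≈ 307 W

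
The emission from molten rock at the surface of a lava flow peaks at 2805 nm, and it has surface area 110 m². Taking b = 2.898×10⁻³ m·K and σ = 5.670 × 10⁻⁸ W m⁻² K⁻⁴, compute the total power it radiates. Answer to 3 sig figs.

P ≈ 7.11×10⁶ W

Wien's law: T = b/λ_max = 2.898×10⁻³/2.805×10⁻⁶ = 1033.16 K.
Area A = 110 m².
Then P = σAT⁴ = 5.670×10⁻⁸×110×(1033.16)⁴ = 7.11×10⁶ W.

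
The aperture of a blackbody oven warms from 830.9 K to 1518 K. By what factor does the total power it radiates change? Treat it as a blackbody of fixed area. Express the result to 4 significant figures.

P₂/P₁ ≈ 11.14

P ∝ T⁴, so P₂/P₁ = (T₂/T₁)⁴ = (1518/830.9)⁴ = (1.82693)⁴ = 11.14.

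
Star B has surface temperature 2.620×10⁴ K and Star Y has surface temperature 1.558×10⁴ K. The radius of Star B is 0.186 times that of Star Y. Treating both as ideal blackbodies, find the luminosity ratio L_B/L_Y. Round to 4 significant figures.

L_B/L_Y ≈ 0.2767

L ∝ R²T⁴, so L_B/L_Y = (R_B/R_Y)²(T_B/T_Y)⁴ = (0.186)² × (2.620×10⁴/1.558×10⁴)⁴ = 0.034596 × 7.99715 = 0.2767.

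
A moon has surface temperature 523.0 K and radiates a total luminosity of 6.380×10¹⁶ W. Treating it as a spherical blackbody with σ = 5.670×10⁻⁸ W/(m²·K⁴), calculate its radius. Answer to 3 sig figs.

R ≈ 1.09×10⁶ m

L = 4πR²σT⁴ ⇒ R = √(L/(4πσT⁴)).
σT⁴ = 4242.19 W/m², so R = √(6.380×10¹⁶/(4π×4242.19)) = 1.09×10⁶ m.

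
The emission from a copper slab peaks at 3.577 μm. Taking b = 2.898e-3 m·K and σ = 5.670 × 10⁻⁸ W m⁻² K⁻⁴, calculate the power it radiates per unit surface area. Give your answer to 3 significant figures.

Wien's law: T = b/λ_max = 2.898×10⁻³/3.577×10⁻⁶ = 810.176 K.
Then I = σT⁴ = 5.670×10⁻⁸×(810.176)⁴ = 2.44×10⁴ W/m².

I ≈ 2.44×10⁴ W/m²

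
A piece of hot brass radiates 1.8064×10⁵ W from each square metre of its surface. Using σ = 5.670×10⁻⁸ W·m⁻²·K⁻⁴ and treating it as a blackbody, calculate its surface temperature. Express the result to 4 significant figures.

I = σT⁴, so T = (I/σ)^(1/4) = (1.8064×10⁵/(5.670×10⁻⁸))^(1/4) = 1336 K.

T ≈ 1336 K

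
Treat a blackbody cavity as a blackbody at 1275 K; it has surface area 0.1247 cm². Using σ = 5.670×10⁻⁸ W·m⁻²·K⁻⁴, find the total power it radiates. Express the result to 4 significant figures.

Area A = 0.1247 cm² = 1.247×10⁻⁵ m².
P = σAT⁴ = 5.670×10⁻⁸ × 1.247×10⁻⁵ × (1275)⁴ = 1.868 W.

P ≈ 1.868 W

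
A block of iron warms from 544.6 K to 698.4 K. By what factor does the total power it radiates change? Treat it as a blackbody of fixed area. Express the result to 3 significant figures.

P₂/P₁ ≈ 2.70

P ∝ T⁴, so P₂/P₁ = (T₂/T₁)⁴ = (698.4/544.6)⁴ = (1.28241)⁴ = 2.70.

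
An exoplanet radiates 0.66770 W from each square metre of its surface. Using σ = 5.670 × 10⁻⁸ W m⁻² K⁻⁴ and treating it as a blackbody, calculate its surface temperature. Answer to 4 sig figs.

I = σT⁴, so T = (I/σ)^(1/4) = (0.66770/(5.670×10⁻⁸))^(1/4) = 58.58 K.

T ≈ 58.58 K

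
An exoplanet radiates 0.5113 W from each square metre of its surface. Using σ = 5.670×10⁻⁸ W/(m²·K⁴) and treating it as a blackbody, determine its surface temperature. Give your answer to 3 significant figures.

T ≈ 54.8 K

I = σT⁴, so T = (I/σ)^(1/4) = (0.5113/(5.670×10⁻⁸))^(1/4) = 54.8 K.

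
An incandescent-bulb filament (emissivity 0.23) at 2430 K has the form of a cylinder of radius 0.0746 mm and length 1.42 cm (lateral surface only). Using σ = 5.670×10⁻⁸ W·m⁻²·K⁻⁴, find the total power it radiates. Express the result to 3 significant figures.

Lateral area A = 2πrL = 2π×7.46×10⁻⁵×0.0142 = 6.65590×10⁻⁶ m².
P = εσAT⁴ = 0.23 × 5.670×10⁻⁸ × 6.65590×10⁻⁶ × (2430)⁴ = 3.03 W.

P ≈ 3.03 W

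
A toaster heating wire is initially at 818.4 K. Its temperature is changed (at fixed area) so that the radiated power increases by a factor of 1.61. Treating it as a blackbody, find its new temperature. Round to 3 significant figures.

T₂ ≈ 922 K

P ∝ T⁴, so T₂/T₁ = (P₂/P₁)^(1/4) = (1.61)^(1/4) = 1.12644.
T₂ = 818.4 × 1.12644 = 922 K.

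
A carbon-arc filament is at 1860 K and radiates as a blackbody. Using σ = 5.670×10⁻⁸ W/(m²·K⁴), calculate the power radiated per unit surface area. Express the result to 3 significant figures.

I ≈ 6.79×10⁵ W/m²

Stefan–Boltzmann: I = σT⁴ = 5.670×10⁻⁸ × (1860)⁴ = 6.79×10⁵ W/m².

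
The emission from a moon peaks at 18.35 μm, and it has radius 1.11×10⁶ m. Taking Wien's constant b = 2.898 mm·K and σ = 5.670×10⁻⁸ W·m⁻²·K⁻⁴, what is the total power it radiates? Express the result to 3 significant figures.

P ≈ 5.46×10¹⁴ W

Wien's law: T = b/λ_max = 2.898×10⁻³/1.835×10⁻⁵ = 157.929 K.
Surface area A = 4πR² = 4π(1.11×10⁶ m)² = 1.54830×10¹³ m².
Then P = σAT⁴ = 5.670×10⁻⁸×1.54830×10¹³×(157.929)⁴ = 5.46×10¹⁴ W.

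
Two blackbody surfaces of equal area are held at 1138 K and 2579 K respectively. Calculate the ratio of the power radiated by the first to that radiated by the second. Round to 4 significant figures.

P₁/P₂ ≈ 0.03791

With equal areas, P₁/P₂ = (T₁/T₂)⁴ = (1138/2579)⁴ = 0.03791.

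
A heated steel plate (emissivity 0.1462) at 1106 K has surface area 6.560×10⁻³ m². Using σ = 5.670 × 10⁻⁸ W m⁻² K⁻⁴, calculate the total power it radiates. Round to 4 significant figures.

Area A = 6.560×10⁻³ m².
P = εσAT⁴ = 0.1462 × 5.670×10⁻⁸ × 6.560×10⁻³ × (1106)⁴ = 81.37 W.

P ≈ 81.37 W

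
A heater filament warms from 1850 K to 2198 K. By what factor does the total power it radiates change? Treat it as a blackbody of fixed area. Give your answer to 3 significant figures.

P₂/P₁ ≈ 1.99

P ∝ T⁴, so P₂/P₁ = (T₂/T₁)⁴ = (2198/1850)⁴ = (1.18811)⁴ = 1.99.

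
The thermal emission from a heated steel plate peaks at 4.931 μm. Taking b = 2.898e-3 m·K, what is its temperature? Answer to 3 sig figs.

Wien's law gives T = b/λ_max = (2.898×10⁻³ m·K)/(4.931×10⁻⁶ m) = 588 K.

T ≈ 588 K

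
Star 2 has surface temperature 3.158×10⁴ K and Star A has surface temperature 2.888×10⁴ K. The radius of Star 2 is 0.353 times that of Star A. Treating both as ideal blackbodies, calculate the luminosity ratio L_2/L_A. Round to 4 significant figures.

L ∝ R²T⁴, so L_2/L_A = (R_2/R_A)²(T_2/T_A)⁴ = (0.353)² × (3.158×10⁴/2.888×10⁴)⁴ = 0.124609 × 1.42975 = 0.1782.

L_2/L_A ≈ 0.1782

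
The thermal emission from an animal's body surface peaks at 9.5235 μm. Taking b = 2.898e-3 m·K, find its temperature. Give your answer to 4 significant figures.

T ≈ 304.3 K

Wien's law gives T = b/λ_max = (2.898×10⁻³ m·K)/(9.5235×10⁻⁶ m) = 304.3 K.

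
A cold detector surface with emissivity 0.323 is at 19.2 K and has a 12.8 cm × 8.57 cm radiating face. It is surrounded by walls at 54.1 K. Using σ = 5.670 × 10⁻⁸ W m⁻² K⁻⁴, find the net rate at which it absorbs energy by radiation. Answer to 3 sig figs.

Area A = 0.128 × 0.0857 = 0.0109696 m².
Net radiated power P_net = εσA(T⁴ − T₀⁴) = 0.323×5.670×10⁻⁸×0.0109696×(19.2⁴ − 54.1⁴).
T⁴ − T₀⁴ = 1.35895×10⁵ − 8.56622×10⁶ = -8.43032×10⁶ K⁴, so P_net = -1.69×10⁻³ W — negative, meaning a net gain of 1.69×10⁻³ W.

Net gain ≈ 1.69×10⁻³ W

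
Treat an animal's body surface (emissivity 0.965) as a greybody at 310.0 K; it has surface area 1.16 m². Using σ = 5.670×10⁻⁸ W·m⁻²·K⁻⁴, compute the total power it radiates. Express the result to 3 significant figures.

P ≈ 586 W

Area A = 1.16 m².
P = εσAT⁴ = 0.965 × 5.670×10⁻⁸ × 1.16 × (310.0)⁴ = 586 W.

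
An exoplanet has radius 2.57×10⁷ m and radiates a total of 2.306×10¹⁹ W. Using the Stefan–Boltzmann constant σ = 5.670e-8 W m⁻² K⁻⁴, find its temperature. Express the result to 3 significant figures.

T ≈ 470 K

Surface area A = 4πR² = 4π(2.57×10⁷ m)² = 8.29996×10¹⁵ m².
P = σAT⁴ ⇒ T = (P/(σA))^(1/4) = (2.306×10¹⁹/(5.670×10⁻⁸×8.29996×10¹⁵))^(1/4) = 470 K.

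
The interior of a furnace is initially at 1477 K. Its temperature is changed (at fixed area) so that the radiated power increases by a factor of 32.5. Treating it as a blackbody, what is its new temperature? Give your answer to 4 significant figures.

P ∝ T⁴, so T₂/T₁ = (P₂/P₁)^(1/4) = (32.5)^(1/4) = 2.38765.
T₂ = 1477 × 2.38765 = 3527 K.

T₂ ≈ 3527 K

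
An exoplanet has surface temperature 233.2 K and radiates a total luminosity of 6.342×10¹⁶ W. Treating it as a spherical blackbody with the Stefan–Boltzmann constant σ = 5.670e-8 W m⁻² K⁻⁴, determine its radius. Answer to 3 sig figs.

R ≈ 5.49×10⁶ m

L = 4πR²σT⁴ ⇒ R = √(L/(4πσT⁴)).
σT⁴ = 167.686 W/m², so R = √(6.342×10¹⁶/(4π×167.686)) = 5.49×10⁶ m.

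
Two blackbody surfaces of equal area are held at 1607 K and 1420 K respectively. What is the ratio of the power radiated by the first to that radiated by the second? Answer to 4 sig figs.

With equal areas, P₁/P₂ = (T₁/T₂)⁴ = (1607/1420)⁴ = 1.640.

P₁/P₂ ≈ 1.640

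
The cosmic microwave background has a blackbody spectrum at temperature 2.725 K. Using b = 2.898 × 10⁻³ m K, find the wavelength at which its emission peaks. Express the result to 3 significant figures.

Wien's displacement law: λ_max = b/T = (2.898×10⁻³ m·K)/(2.725 K) = 1.063×10⁻³ m.
That is 1.06×10⁻³ m, in the microwave range.

λ_max ≈ 1.06×10⁻³ m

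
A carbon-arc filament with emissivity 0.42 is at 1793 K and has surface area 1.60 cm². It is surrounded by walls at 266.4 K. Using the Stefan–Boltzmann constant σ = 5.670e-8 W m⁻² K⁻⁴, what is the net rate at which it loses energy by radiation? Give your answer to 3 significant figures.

Area A = 1.60 cm² = 1.60×10⁻⁴ m².
Net radiated power P_net = εσA(T⁴ − T₀⁴) = 0.42×5.670×10⁻⁸×1.60×10⁻⁴×(1793⁴ − 266.4⁴).
T⁴ − T₀⁴ = 1.03353×10¹³ − 5.03659×10⁹ = 1.03303×10¹³ K⁴, so P_net = 39.4 W.

Net loss ≈ 39.4 W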